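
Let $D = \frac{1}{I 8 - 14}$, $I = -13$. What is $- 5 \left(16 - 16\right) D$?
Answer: $0$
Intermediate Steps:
$D = - \frac{1}{118}$ ($D = \frac{1}{\left(-13\right) 8 - 14} = \frac{1}{-104 - 14} = \frac{1}{-118} = - \frac{1}{118} \approx -0.0084746$)
$- 5 \left(16 - 16\right) D = - 5 \left(16 - 16\right) \left(- \frac{1}{118}\right) = \left(-5\right) 0 \left(- \frac{1}{118}\right) = 0 \left(- \frac{1}{118}\right) = 0$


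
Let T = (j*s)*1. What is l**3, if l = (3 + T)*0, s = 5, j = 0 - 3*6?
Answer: 0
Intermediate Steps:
j = -18 (j = 0 - 18 = -18)
T = -90 (T = -18*5*1 = -90*1 = -90)
l = 0 (l = (3 - 90)*0 = -87*0 = 0)
l**3 = 0**3 = 0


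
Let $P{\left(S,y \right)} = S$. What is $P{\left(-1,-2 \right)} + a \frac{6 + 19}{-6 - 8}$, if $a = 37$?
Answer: $- \frac{939}{14} \approx -67.071$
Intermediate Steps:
$P{\left(-1,-2 \right)} + a \frac{6 + 19}{-6 - 8} = -1 + 37 \frac{6 + 19}{-6 - 8} = -1 + 37 \frac{25}{-14} = -1 + 37 \cdot 25 \left(- \frac{1}{14}\right) = -1 + 37 \left(- \frac{25}{14}\right) = -1 - \frac{925}{14} = - \frac{939}{14}$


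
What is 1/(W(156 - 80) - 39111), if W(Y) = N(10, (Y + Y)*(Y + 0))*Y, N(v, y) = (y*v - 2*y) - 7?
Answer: 1/6983973 ≈ 1.4318e-7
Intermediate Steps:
N(v, y) = -7 - 2*y + v*y (N(v, y) = (v*y - 2*y) - 7 = (-2*y + v*y) - 7 = -7 - 2*y + v*y)
W(Y) = Y*(-7 + 16*Y²) (W(Y) = (-7 - 2*(Y + Y)*(Y + 0) + 10*((Y + Y)*(Y + 0)))*Y = (-7 - 2*2*Y*Y + 10*((2*Y)*Y))*Y = (-7 - 4*Y² + 10*(2*Y²))*Y = (-7 - 4*Y² + 20*Y²)*Y = (-7 + 16*Y²)*Y = Y*(-7 + 16*Y²))
1/(W(156 - 80) - 39111) = 1/((156 - 80)*(-7 + 16*(156 - 80)²) - 39111) = 1/(76*(-7 + 16*76²) - 39111) = 1/(76*(-7 + 16*5776) - 39111) = 1/(76*(-7 + 92416) - 39111) = 1/(76*92409 - 39111) = 1/(7023084 - 39111) = 1/6983973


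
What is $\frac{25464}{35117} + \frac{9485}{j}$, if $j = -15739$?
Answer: $\frac{67693151}{552706463} \approx 0.12248$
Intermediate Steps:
$\frac{25464}{35117} + \frac{9485}{j} = \frac{25464}{35117} + \frac{9485}{-15739} = 25464 \cdot \frac{1}{35117} + 9485 \left(- \frac{1}{15739}\right) = \frac{25464}{35117} - \frac{9485}{15739} = \frac{67693151}{552706463}$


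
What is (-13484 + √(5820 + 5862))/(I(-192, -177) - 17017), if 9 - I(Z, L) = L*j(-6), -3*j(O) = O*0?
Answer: 3371/4252 - 3*√1298/17008 ≈ 0.78645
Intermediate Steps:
j(O) = 0 (j(O) = -O*0/3 = -⅓*0 = 0)
I(Z, L) = 9 (I(Z, L) = 9 - L*0 = 9 - 1*0 = 9 + 0 = 9)
(-13484 + √(5820 + 5862))/(I(-192, -177) - 17017) = (-13484 + √(5820 + 5862))/(9 - 17017) = (-13484 + √11682)/(-17008) = (-13484 + 3*√1298)*(-1/17008) = 3371/4252 - 3*√1298/17008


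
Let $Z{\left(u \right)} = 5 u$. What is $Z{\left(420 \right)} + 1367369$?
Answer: $1369469$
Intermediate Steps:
$Z{\left(420 \right)} + 1367369 = 5 \cdot 420 + 1367369 = 2100 + 1367369 = 1369469$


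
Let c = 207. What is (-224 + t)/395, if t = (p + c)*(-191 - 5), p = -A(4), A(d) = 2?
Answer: -40404/395 ≈ -102.29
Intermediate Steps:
p = -2 (p = -1*2 = -2)
t = -40180 (t = (-2 + 207)*(-191 - 5) = 205*(-196) = -40180)
(-224 + t)/395 = (-224 - 40180)/395 = (1/395)*(-40404) = -40404/395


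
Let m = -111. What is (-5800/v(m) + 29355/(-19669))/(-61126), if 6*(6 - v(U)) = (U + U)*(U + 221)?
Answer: 58432795/1225130752586 ≈ 4.7695e-5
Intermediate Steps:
v(U) = 6 - U*(221 + U)/3 (v(U) = 6 - (U + U)*(U + 221)/6 = 6 - 2*U*(221 + U)/6 = 6 - U*(221 + U)/3)
(-5800/v(m) + 29355/(-19669))/(-61126) = (-5800/(6 - 221/3*(-111) - ⅓*(-111)²) + 29355/(-19669))/(-61126) = (-5800/(6 + 8177 - ⅓*12321) + 29355*(-1/19669))*(-1/61126) = (-5800/(6 + 8177 - 4107) - 29355/19669)*(-1/61126) = (-5800/4076 - 29355/19669)*(-1/61126) = (-5800*1/4076 - 29355/19669)*(-1/61126) = (-1450/1019 - 29355/19669)*(-1/61126) = -58432795/20042711*(-1/61126) = 58432795/1225130752586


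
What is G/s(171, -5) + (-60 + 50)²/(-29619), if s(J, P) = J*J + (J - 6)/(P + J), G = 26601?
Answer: 43435052018/47925230283 ≈ 0.90631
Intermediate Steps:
s(J, P) = J² + (-6 + J)/(J + P)
G/s(171, -5) + (-60 + 50)²/(-29619) = 26601/(((-6 + 171 + 171³ - 5*171²)/(171 - 5))) + (-60 + 50)²/(-29619) = 26601/(((-6 + 171 + 5000211 - 5*29241)/166)) + (-10)²*(-1/29619) = 26601/(((-6 + 171 + 5000211 - 146205)/166)) + 100*(-1/29619) = 26601/(((1/166)*4854171)) - 100/29619 = 26601/(4854171/166) - 100/29619 = 26601*(166/4854171) - 100/29619 = 1471922/1618057 - 100/29619 = 43435052018/47925230283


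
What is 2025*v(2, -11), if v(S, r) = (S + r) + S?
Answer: -14175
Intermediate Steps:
v(S, r) = r + 2*S
2025*v(2, -11) = 2025*(-11 + 2*2) = 2025*(-11 + 4) = 2025*(-7) = -14175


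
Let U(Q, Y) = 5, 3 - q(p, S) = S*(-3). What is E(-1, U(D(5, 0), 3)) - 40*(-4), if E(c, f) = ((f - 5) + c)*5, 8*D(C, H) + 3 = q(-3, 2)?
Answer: 155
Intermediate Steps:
q(p, S) = 3 + 3*S (q(p, S) = 3 - S*(-3) = 3 - (-3)*S = 3 + 3*S)
D(C, H) = ¾ (D(C, H) = -3/8 + (3 + 3*2)/8 = -3/8 + (3 + 6)/8 = -3/8 + (⅛)*9 = -3/8 + 9/8 = ¾)
E(c, f) = -25 + 5*c + 5*f (E(c, f) = ((-5 + f) + c)*5 = (-5 + c + f)*5 = -25 + 5*c + 5*f)
E(-1, U(D(5, 0), 3)) - 40*(-4) = (-25 + 5*(-1) + 5*5) - 40*(-4) = (-25 - 5 + 25) - 4*(-40) = -5 + 160 = 155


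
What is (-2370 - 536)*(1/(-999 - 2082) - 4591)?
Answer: 41104998032/3081 ≈ 1.3341e+7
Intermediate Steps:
(-2370 - 536)*(1/(-999 - 2082) - 4591) = -2906*(1/(-3081) - 4591) = -2906*(-1/3081 - 4591) = -2906*(-14144872/3081) = 41104998032/3081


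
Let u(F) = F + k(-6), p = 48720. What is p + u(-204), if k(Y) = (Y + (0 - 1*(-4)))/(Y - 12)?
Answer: 436645/9 ≈ 48516.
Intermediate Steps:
k(Y) = (4 + Y)/(-12 + Y) (k(Y) = (Y + (0 + 4))/(-12 + Y) = (Y + 4)/(-12 + Y) = (4 + Y)/(-12 + Y))
u(F) = ⅑ + F (u(F) = F + (4 - 6)/(-12 - 6) = F - 2/(-18) = F - 1/18*(-2) = F + ⅑ = ⅑ + F)
p + u(-204) = 48720 + (⅑ - 204) = 48720 - 1835/9 = 436645/9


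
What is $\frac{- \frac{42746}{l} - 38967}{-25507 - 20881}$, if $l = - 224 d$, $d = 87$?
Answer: $\frac{13092175}{15586368} \approx 0.83998$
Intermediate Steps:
$l = -19488$ ($l = \left(-224\right) 87 = -19488$)
$\frac{- \frac{42746}{l} - 38967}{-25507 - 20881} = \frac{- \frac{42746}{-19488} - 38967}{-25507 - 20881} = \frac{\left(-42746\right) \left(- \frac{1}{19488}\right) - 38967}{-46388} = \left(\frac{737}{336} - 38967\right) \left(- \frac{1}{46388}\right) = \left(- \frac{13092175}{336}\right) \left(- \frac{1}{46388}\right) = \frac{13092175}{15586368}$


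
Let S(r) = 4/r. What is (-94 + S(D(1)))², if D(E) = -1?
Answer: 9604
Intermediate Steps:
(-94 + S(D(1)))² = (-94 + 4/(-1))² = (-94 + 4*(-1))² = (-94 - 4)² = (-98)² = 9604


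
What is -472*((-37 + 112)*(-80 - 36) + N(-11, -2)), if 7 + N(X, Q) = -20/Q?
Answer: 4104984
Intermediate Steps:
N(X, Q) = -7 - 20/Q
-472*((-37 + 112)*(-80 - 36) + N(-11, -2)) = -472*((-37 + 112)*(-80 - 36) + (-7 - 20/(-2))) = -472*(75*(-116) + (-7 - 20*(-1/2))) = -472*(-8700 + (-7 + 10)) = -472*(-8700 + 3) = -472*(-8697) = 4104984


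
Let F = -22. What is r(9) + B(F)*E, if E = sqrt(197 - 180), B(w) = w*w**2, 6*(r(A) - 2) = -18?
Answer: -1 - 10648*sqrt(17) ≈ -43904.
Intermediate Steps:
r(A) = -1 (r(A) = 2 + (1/6)*(-18) = 2 - 3 = -1)
B(w) = w**3
E = sqrt(17) ≈ 4.1231
r(9) + B(F)*E = -1 + (-22)**3*sqrt(17) = -1 - 10648*sqrt(17)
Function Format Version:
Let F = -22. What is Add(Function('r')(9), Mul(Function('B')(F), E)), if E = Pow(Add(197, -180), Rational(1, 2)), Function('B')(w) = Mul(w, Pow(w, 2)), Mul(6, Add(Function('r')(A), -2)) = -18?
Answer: Add(-1, Mul(-10648, Pow(17, Rational(1, 2)))) ≈ -43904.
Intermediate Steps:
Function('r')(A) = -1 (Function('r')(A) = Add(2, Mul(Rational(1, 6), -18)) = Add(2, -3) = -1)
Function('B')(w) = Pow(w, 3)
E = Pow(17, Rational(1, 2)) ≈ 4.1231
Add(Function('r')(9), Mul(Function('B')(F), E)) = Add(-1, Mul(Pow(-22, 3), Pow(17, Rational(1, 2)))) = Add(-1, Mul(-10648, Pow(17, Rational(1, 2))))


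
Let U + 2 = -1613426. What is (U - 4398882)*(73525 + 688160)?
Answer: -4579486342350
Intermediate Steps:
U = -1613428 (U = -2 - 1613426 = -1613428)
(U - 4398882)*(73525 + 688160) = (-1613428 - 4398882)*(73525 + 688160) = -6012310*761685 = -4579486342350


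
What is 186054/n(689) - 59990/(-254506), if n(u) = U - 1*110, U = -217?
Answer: -1126958157/1981511 ≈ -568.74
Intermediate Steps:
n(u) = -327 (n(u) = -217 - 1*110 = -217 - 110 = -327)
186054/n(689) - 59990/(-254506) = 186054/(-327) - 59990/(-254506) = 186054*(-1/327) - 59990*(-1/254506) = -62018/109 + 4285/18179 = -1126958157/1981511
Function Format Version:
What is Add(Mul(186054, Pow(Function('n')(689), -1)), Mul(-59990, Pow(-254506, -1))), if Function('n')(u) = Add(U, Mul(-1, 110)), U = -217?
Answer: Rational(-1126958157, 1981511) ≈ -568.74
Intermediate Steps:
Function('n')(u) = -327 (Function('n')(u) = Add(-217, Mul(-1, 110)) = Add(-217, -110) = -327)
Add(Mul(186054, Pow(Function('n')(689), -1)), Mul(-59990, Pow(-254506, -1))) = Add(Mul(186054, Pow(-327, -1)), Mul(-59990, Pow(-254506, -1))) = Add(Mul(186054, Rational(-1, 327)), Mul(-59990, Rational(-1, 254506))) = Add(Rational(-62018, 109), Rational(4285, 18179)) = Rational(-1126958157, 1981511)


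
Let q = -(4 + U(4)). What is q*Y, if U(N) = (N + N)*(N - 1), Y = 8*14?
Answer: -3136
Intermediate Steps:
Y = 112
U(N) = 2*N*(-1 + N) (U(N) = (2*N)*(-1 + N) = 2*N*(-1 + N))
q = -28 (q = -(4 + 2*4*(-1 + 4)) = -(4 + 2*4*3) = -(4 + 24) = -1*28 = -28)
q*Y = -28*112 = -3136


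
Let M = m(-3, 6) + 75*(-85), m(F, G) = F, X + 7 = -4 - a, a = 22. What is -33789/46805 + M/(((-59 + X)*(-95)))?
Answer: -516381/355718 ≈ -1.4517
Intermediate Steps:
X = -33 (X = -7 + (-4 - 1*22) = -7 + (-4 - 22) = -7 - 26 = -33)
M = -6378 (M = -3 + 75*(-85) = -3 - 6375 = -6378)
-33789/46805 + M/(((-59 + X)*(-95))) = -33789/46805 - 6378*(-1/(95*(-59 - 33))) = -33789*1/46805 - 6378/((-92*(-95))) = -33789/46805 - 6378/8740 = -33789/46805 - 6378*1/8740 = -33789/46805 - 3189/4370 = -516381/355718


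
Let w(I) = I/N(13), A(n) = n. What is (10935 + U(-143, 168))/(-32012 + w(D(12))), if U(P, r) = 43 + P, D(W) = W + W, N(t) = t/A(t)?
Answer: -985/2908 ≈ -0.33872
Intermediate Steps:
N(t) = 1 (N(t) = t/t = 1)
D(W) = 2*W
w(I) = I (w(I) = I/1 = I*1 = I)
(10935 + U(-143, 168))/(-32012 + w(D(12))) = (10935 + (43 - 143))/(-32012 + 2*12) = (10935 - 100)/(-32012 + 24) = 10835/(-31988) = 10835*(-1/31988) = -985/2908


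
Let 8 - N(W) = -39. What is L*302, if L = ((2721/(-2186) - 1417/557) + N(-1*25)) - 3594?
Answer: -652840565403/608801 ≈ -1.0723e+6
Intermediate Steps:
N(W) = 47 (N(W) = 8 - 1*(-39) = 8 + 39 = 47)
L = -4323447453/1217602 (L = ((2721/(-2186) - 1417/557) + 47) - 3594 = ((2721*(-1/2186) - 1417*1/557) + 47) - 3594 = ((-2721/2186 - 1417/557) + 47) - 3594 = (-4613159/1217602 + 47) - 3594 = 52614135/1217602 - 3594 = -4323447453/1217602 ≈ -3550.8)
L*302 = -4323447453/1217602*302 = -652840565403/608801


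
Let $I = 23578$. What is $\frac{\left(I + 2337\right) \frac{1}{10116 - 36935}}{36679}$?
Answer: $- \frac{25915}{983694101} \approx -2.6345 \cdot 10^{-5}$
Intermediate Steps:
$\frac{\left(I + 2337\right) \frac{1}{10116 - 36935}}{36679} = \frac{\left(23578 + 2337\right) \frac{1}{10116 - 36935}}{36679} = \frac{25915}{-26819} \cdot \frac{1}{36679} = 25915 \left(- \frac{1}{26819}\right) \frac{1}{36679} = \left(- \frac{25915}{26819}\right) \frac{1}{36679} = - \frac{25915}{983694101}$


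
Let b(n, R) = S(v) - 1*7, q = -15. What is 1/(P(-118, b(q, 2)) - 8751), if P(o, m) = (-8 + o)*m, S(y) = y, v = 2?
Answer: -1/8121 ≈ -0.00012314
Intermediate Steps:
b(n, R) = -5 (b(n, R) = 2 - 1*7 = 2 - 7 = -5)
P(o, m) = m*(-8 + o)
1/(P(-118, b(q, 2)) - 8751) = 1/(-5*(-8 - 118) - 8751) = 1/(-5*(-126) - 8751) = 1/(630 - 8751) = 1/(-8121) = -1/8121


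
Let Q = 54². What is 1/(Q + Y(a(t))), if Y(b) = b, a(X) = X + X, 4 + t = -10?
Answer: 1/2888 ≈ 0.00034626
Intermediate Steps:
t = -14 (t = -4 - 10 = -14)
a(X) = 2*X
Q = 2916
1/(Q + Y(a(t))) = 1/(2916 + 2*(-14)) = 1/(2916 - 28) = 1/2888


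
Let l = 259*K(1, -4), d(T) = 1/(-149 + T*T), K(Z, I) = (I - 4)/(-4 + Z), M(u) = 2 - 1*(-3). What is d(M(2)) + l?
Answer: 256925/372 ≈ 690.66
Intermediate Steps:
M(u) = 5 (M(u) = 2 + 3 = 5)
K(Z, I) = (-4 + I)/(-4 + Z)
d(T) = 1/(-149 + T²)
l = 2072/3 (l = 259*((-4 - 4)/(-4 + 1)) = 259*(-8/(-3)) = 259*(-⅓*(-8)) = 259*(8/3) = 2072/3 ≈ 690.67)
d(M(2)) + l = 1/(-149 + 5²) + 2072/3 = 1/(-149 + 25) + 2072/3 = 1/(-124) + 2072/3 = -1/124 + 2072/3 = 256925/372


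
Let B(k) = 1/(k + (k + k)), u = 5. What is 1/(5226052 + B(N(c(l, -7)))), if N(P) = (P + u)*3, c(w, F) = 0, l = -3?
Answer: 45/235172341 ≈ 1.9135e-7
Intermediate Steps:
N(P) = 15 + 3*P (N(P) = (P + 5)*3 = (5 + P)*3 = 15 + 3*P)
B(k) = 1/(3*k) (B(k) = 1/(k + 2*k) = 1/(3*k))
1/(5226052 + B(N(c(l, -7)))) = 1/(5226052 + 1/(3*(15 + 3*0))) = 1/(5226052 + 1/(3*(15 + 0))) = 1/(5226052 + (1/3)/15) = 1/(5226052 + (1/3)*(1/15)) = 1/(5226052 + 1/45) = 1/(235172341/45) = 45/235172341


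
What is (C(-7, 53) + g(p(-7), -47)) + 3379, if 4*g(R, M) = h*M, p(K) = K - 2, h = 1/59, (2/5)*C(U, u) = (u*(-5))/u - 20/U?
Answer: 5572929/1652 ≈ 3373.4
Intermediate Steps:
C(U, u) = -25/2 - 50/U (C(U, u) = 5*((u*(-5))/u - 20/U)/2 = 5*((-5*u)/u - 20/U)/2 = 5*(-5 - 20/U)/2 = -25/2 - 50/U)
h = 1/59 ≈ 0.016949
p(K) = -2 + K
g(R, M) = M/236 (g(R, M) = (M/59)/4 = M/236)
(C(-7, 53) + g(p(-7), -47)) + 3379 = ((-25/2 - 50/(-7)) + (1/236)*(-47)) + 3379 = ((-25/2 - 50*(-1/7)) - 47/236) + 3379 = ((-25/2 + 50/7) - 47/236) + 3379 = (-75/14 - 47/236) + 3379 = -9179/1652 + 3379 = 5572929/1652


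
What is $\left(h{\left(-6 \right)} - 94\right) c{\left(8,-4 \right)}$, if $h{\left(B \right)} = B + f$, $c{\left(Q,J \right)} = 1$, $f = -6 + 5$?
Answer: $-101$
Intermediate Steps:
$f = -1$
$h{\left(B \right)} = -1 + B$ ($h{\left(B \right)} = B - 1 = -1 + B$)
$\left(h{\left(-6 \right)} - 94\right) c{\left(8,-4 \right)} = \left(\left(-1 - 6\right) - 94\right) 1 = \left(-7 - 94\right) 1 = \left(-101\right) 1 = -101$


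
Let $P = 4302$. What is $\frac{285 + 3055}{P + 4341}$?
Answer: $\frac{3340}{8643} \approx 0.38644$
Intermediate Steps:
$\frac{285 + 3055}{P + 4341} = \frac{285 + 3055}{4302 + 4341} = \frac{3340}{8643}$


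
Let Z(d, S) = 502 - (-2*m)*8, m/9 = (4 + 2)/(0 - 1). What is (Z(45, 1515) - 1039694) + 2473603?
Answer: 1433547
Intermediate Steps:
m = -54 (m = 9*((4 + 2)/(0 - 1)) = 9*(6/(-1)) = 9*(6*(-1)) = 9*(-6) = -54)
Z(d, S) = -362 (Z(d, S) = 502 - (-2*(-54))*8 = 502 - 108*8 = 502 - 1*864 = 502 - 864 = -362)
(Z(45, 1515) - 1039694) + 2473603 = (-362 - 1039694) + 2473603 = -1040056 + 2473603 = 1433547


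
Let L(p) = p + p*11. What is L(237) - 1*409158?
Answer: -406314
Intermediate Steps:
L(p) = 12*p (L(p) = p + 11*p = 12*p)
L(237) - 1*409158 = 12*237 - 1*409158 = 2844 - 409158 = -406314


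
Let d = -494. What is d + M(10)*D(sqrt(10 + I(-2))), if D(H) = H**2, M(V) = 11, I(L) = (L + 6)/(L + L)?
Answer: -395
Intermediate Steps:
I(L) = (6 + L)/(2*L) (I(L) = (6 + L)/((2*L)) = (6 + L)*(1/(2*L)) = (6 + L)/(2*L))
d + M(10)*D(sqrt(10 + I(-2))) = -494 + 11*(sqrt(10 + (1/2)*(6 - 2)/(-2)))**2 = -494 + 11*(sqrt(10 + (1/2)*(-1/2)*4))**2 = -494 + 11*(sqrt(10 - 1))**2 = -494 + 11*(sqrt(9))**2 = -494 + 11*3**2 = -494 + 11*9 = -494 + 99 = -395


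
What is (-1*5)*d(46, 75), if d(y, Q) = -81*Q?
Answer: 30375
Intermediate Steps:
(-1*5)*d(46, 75) = (-1*5)*(-81*75) = -5*(-6075) = 30375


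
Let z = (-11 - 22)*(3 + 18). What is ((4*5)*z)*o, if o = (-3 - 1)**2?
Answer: -221760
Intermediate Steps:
z = -693 (z = -33*21 = -693)
o = 16 (o = (-4)**2 = 16)
((4*5)*z)*o = ((4*5)*(-693))*16 = (20*(-693))*16 = -13860*16 = -221760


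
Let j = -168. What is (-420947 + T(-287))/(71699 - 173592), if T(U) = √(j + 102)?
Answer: 420947/101893 - I*√66/101893 ≈ 4.1313 - 7.9731e-5*I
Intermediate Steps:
T(U) = I*√66 (T(U) = √(-168 + 102) = √(-66) = I*√66)
(-420947 + T(-287))/(71699 - 173592) = (-420947 + I*√66)/(71699 - 173592) = (-420947 + I*√66)/(-101893) = (-420947 + I*√66)*(-1/101893) = 420947/101893 - I*√66/101893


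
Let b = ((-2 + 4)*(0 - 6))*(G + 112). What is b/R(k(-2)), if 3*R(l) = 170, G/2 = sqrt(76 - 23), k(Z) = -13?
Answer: -2016/85 - 36*sqrt(53)/85 ≈ -26.801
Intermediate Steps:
G = 2*sqrt(53) (G = 2*sqrt(76 - 23) = 2*sqrt(53) ≈ 14.560)
R(l) = 170/3 (R(l) = (1/3)*170 = 170/3)
b = -1344 - 24*sqrt(53) (b = ((-2 + 4)*(0 - 6))*(2*sqrt(53) + 112) = (2*(-6))*(112 + 2*sqrt(53)) = -12*(112 + 2*sqrt(53)) = -1344 - 24*sqrt(53) ≈ -1518.7)
b/R(k(-2)) = (-1344 - 24*sqrt(53))/(170/3) = (-1344 - 24*sqrt(53))*(3/170) = -2016/85 - 36*sqrt(53)/85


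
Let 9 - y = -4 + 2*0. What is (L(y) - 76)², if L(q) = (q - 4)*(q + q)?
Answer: 24964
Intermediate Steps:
y = 13 (y = 9 - (-4 + 2*0) = 9 - (-4 + 0) = 9 - 1*(-4) = 9 + 4 = 13)
L(q) = 2*q*(-4 + q) (L(q) = (-4 + q)*(2*q) = 2*q*(-4 + q))
(L(y) - 76)² = (2*13*(-4 + 13) - 76)² = (2*13*9 - 76)² = (234 - 76)² = 158² = 24964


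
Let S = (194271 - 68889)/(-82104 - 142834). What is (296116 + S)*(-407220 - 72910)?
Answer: -2284308171034670/16067 ≈ -1.4217e+11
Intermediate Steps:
S = -62691/112469 (S = 125382/(-224938) = 125382*(-1/224938) = -62691/112469 ≈ -0.55741)
(296116 + S)*(-407220 - 72910) = (296116 - 62691/112469)*(-407220 - 72910) = (33303807713/112469)*(-480130) = -2284308171034670/16067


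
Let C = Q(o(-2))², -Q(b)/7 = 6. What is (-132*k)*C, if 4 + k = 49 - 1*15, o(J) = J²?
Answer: -6985440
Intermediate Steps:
Q(b) = -42 (Q(b) = -7*6 = -42)
C = 1764 (C = (-42)² = 1764)
k = 30 (k = -4 + (49 - 1*15) = -4 + (49 - 15) = -4 + 34 = 30)
(-132*k)*C = -132*30*1764 = -3960*1764 = -6985440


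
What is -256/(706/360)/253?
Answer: -46080/89309 ≈ -0.51596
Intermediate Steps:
-256/(706/360)/253 = -256/(706*(1/360))*(1/253) = -256/353/180*(1/253) = -256*180/353*(1/253) = -46080/353*1/253 = -46080/89309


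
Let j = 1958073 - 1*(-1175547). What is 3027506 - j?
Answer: -106114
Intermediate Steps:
j = 3133620 (j = 1958073 + 1175547 = 3133620)
3027506 - j = 3027506 - 1*3133620 = 3027506 - 3133620 = -106114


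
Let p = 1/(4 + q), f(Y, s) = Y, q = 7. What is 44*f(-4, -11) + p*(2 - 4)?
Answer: -1938/11 ≈ -176.18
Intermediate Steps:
p = 1/11 (p = 1/(4 + 7) = 1/11 ≈ 0.090909)
44*f(-4, -11) + p*(2 - 4) = 44*(-4) + (2 - 4)/11 = -176 + (1/11)*(-2) = -176 - 2/11 = -1938/11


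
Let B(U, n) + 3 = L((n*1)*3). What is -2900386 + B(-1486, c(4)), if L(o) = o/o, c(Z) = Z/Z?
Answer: -2900388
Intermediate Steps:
c(Z) = 1
L(o) = 1
B(U, n) = -2 (B(U, n) = -3 + 1 = -2)
-2900386 + B(-1486, c(4)) = -2900386 - 2 = -2900388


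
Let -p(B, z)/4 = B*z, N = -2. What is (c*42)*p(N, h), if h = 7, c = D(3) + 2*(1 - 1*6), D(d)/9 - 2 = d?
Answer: 82320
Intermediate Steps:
D(d) = 18 + 9*d
c = 35 (c = (18 + 9*3) + 2*(1 - 1*6) = (18 + 27) + 2*(1 - 6) = 45 + 2*(-5) = 45 - 10 = 35)
p(B, z) = -4*B*z
(c*42)*p(N, h) = (35*42)*(-4*(-2)*7) = 1470*56 = 82320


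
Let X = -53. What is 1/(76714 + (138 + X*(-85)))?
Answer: 1/81357 ≈ 1.2292e-5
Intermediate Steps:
1/(76714 + (138 + X*(-85))) = 1/(76714 + (138 - 53*(-85))) = 1/(76714 + (138 + 4505)) = 1/(76714 + 4643) = 1/81357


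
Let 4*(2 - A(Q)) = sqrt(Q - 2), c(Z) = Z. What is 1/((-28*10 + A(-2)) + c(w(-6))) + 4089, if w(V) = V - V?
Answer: 1264060081/309137 + 2*I/309137 ≈ 4089.0 + 6.4696e-6*I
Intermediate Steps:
w(V) = 0
A(Q) = 2 - sqrt(-2 + Q)/4 (A(Q) = 2 - sqrt(Q - 2)/4 = 2 - sqrt(-2 + Q)/4)
1/((-28*10 + A(-2)) + c(w(-6))) + 4089 = 1/((-28*10 + (2 - sqrt(-2 - 2)/4)) + 0) + 4089 = 1/((-280 + (2 - I/2)) + 0) + 4089 = 1/((-278 - I/2) + 0) + 4089 = 1/(-278 - I/2) + 4089 = 4*(-278 + I/2)/309137 + 4089 = 4089 + 4*(-278 + I/2)/309137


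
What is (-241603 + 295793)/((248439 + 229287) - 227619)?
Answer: 54190/250107 ≈ 0.21667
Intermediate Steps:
(-241603 + 295793)/((248439 + 229287) - 227619) = 54190/(477726 - 227619) = 54190/250107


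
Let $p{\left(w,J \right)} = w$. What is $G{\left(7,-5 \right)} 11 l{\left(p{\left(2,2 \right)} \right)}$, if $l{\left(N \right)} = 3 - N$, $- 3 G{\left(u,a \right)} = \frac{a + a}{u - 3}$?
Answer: $\frac{55}{6} \approx 9.1667$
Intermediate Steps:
$G{\left(u,a \right)} = - \frac{2 a}{3 \left(-3 + u\right)}$ ($G{\left(u,a \right)} = - \frac{\left(a + a\right) \frac{1}{u - 3}}{3} = - \frac{2 a \frac{1}{-3 + u}}{3} = - \frac{2 a}{3 \left(-3 + u\right)}$)
$G{\left(7,-5 \right)} 11 l{\left(p{\left(2,2 \right)} \right)} = \left(-2\right) \left(-5\right) \frac{1}{-9 + 3 \cdot 7} \cdot 11 \left(3 - 2\right) = \left(-2\right) \left(-5\right) \frac{1}{-9 + 21} \cdot 11 \left(3 - 2\right) = \left(-2\right) \left(-5\right) \frac{1}{12} \cdot 11 \cdot 1 = \frac{5}{6} \cdot 11 \cdot 1 = \frac{55}{6} \cdot 1 = \frac{55}{6}$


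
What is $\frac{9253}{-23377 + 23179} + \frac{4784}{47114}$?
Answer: $- \frac{217499305}{4664286} \approx -46.631$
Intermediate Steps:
$\frac{9253}{-23377 + 23179} + \frac{4784}{47114} = \frac{9253}{-198} + 4784 \cdot \frac{1}{47114} = 9253 \left(- \frac{1}{198}\right) + \frac{2392}{23557} = - \frac{9253}{198} + \frac{2392}{23557} = - \frac{217499305}{4664286}$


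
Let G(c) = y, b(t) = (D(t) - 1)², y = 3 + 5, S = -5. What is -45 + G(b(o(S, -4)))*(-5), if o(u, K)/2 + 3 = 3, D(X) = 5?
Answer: -85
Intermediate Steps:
y = 8
o(u, K) = 0 (o(u, K) = -6 + 2*3 = -6 + 6 = 0)
b(t) = 16 (b(t) = (5 - 1)² = 4² = 16)
G(c) = 8
-45 + G(b(o(S, -4)))*(-5) = -45 + 8*(-5) = -45 - 40 = -85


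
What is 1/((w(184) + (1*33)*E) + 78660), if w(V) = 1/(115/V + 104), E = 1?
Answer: 837/65866049 ≈ 1.2708e-5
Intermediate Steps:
w(V) = 1/(104 + 115/V)
1/((w(184) + (1*33)*E) + 78660) = 1/((184/(115 + 104*184) + (1*33)*1) + 78660) = 1/((184/(115 + 19136) + 33*1) + 78660) = 1/((184/19251 + 33) + 78660) = 1/((184*(1/19251) + 33) + 78660) = 1/((8/837 + 33) + 78660) = 1/(27629/837 + 78660) = 1/(65866049/837) = 837/65866049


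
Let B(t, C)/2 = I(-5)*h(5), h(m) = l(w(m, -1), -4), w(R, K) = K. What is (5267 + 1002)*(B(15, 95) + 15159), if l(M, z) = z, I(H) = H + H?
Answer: 95533291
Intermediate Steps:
I(H) = 2*H
h(m) = -4
B(t, C) = 80 (B(t, C) = 2*((2*(-5))*(-4)) = 2*(-10*(-4)) = 2*40 = 80)
(5267 + 1002)*(B(15, 95) + 15159) = (5267 + 1002)*(80 + 15159) = 6269*15239 = 95533291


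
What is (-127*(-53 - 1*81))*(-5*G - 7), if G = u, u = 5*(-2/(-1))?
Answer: -970026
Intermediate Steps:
u = 10 (u = 5*(-2*(-1)) = 5*2 = 10)
G = 10
(-127*(-53 - 1*81))*(-5*G - 7) = (-127*(-53 - 1*81))*(-5*10 - 7) = (-127*(-53 - 81))*(-50 - 7) = -127*(-134)*(-57) = 17018*(-57) = -970026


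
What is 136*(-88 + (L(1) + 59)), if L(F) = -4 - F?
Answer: -4624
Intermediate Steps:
136*(-88 + (L(1) + 59)) = 136*(-88 + ((-4 - 1*1) + 59)) = 136*(-88 + ((-4 - 1) + 59)) = 136*(-88 + (-5 + 59)) = 136*(-88 + 54) = 136*(-34) = -4624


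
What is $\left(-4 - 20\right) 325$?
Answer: $-7800$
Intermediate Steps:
$\left(-4 - 20\right) 325 = \left(-24\right) 325 = -7800$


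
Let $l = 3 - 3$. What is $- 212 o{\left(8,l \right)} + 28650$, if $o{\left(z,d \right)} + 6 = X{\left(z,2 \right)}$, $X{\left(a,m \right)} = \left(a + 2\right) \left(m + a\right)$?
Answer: $8722$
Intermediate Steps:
$l = 0$
$X{\left(a,m \right)} = \left(2 + a\right) \left(a + m\right)$
$o{\left(z,d \right)} = -2 + z^{2} + 4 z$ ($o{\left(z,d \right)} = -6 + \left(z^{2} + 2 z + 2 \cdot 2 + z 2\right) = -6 + \left(z^{2} + 2 z + 4 + 2 z\right) = -6 + \left(4 + z^{2} + 4 z\right) = -2 + z^{2} + 4 z$)
$- 212 o{\left(8,l \right)} + 28650 = - 212 \left(-2 + 8^{2} + 4 \cdot 8\right) + 28650 = - 212 \left(-2 + 64 + 32\right) + 28650 = \left(-212\right) 94 + 28650 = -19928 + 28650 = 8722$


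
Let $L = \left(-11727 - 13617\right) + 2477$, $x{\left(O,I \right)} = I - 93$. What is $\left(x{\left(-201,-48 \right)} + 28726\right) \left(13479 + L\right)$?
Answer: $-268355980$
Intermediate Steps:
$x{\left(O,I \right)} = -93 + I$
$L = -22867$ ($L = -25344 + 2477 = -22867$)
$\left(x{\left(-201,-48 \right)} + 28726\right) \left(13479 + L\right) = \left(\left(-93 - 48\right) + 28726\right) \left(13479 - 22867\right) = \left(-141 + 28726\right) \left(-9388\right) = 28585 \left(-9388\right) = -268355980$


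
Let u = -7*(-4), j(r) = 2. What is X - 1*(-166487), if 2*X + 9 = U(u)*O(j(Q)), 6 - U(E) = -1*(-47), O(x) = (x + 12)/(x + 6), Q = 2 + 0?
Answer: 1331573/8 ≈ 1.6645e+5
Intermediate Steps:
Q = 2
O(x) = (12 + x)/(6 + x)
u = 28
U(E) = -41 (U(E) = 6 - (-1)*(-47) = 6 - 1*47 = 6 - 47 = -41)
X = -323/8 (X = -9/2 + (-41*(12 + 2)/(6 + 2))/2 = -9/2 + (-41*14/8)/2 = -9/2 + (-41*7/4)/2 = -9/2 + (½)*(-287/4) = -9/2 - 287/8 = -323/8 ≈ -40.375)
X - 1*(-166487) = -323/8 - 1*(-166487) = -323/8 + 166487 = 1331573/8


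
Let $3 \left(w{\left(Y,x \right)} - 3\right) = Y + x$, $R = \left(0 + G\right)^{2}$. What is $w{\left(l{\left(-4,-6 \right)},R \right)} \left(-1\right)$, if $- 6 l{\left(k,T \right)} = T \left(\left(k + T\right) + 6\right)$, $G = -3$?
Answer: $- \frac{14}{3} \approx -4.6667$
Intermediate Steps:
$l{\left(k,T \right)} = - \frac{T \left(6 + T + k\right)}{6}$ ($l{\left(k,T \right)} = - \frac{T \left(\left(k + T\right) + 6\right)}{6} = - \frac{T \left(\left(T + k\right) + 6\right)}{6} = - \frac{T \left(6 + T + k\right)}{6}$)
$R = 9$ ($R = \left(0 - 3\right)^{2} = \left(-3\right)^{2} = 9$)
$w{\left(Y,x \right)} = 3 + \frac{Y}{3} + \frac{x}{3}$ ($w{\left(Y,x \right)} = 3 + \frac{Y + x}{3} = 3 + \left(\frac{Y}{3} + \frac{x}{3}\right) = 3 + \frac{Y}{3} + \frac{x}{3}$)
$w{\left(l{\left(-4,-6 \right)},R \right)} \left(-1\right) = \left(3 + \frac{\left(- \frac{1}{6}\right) \left(-6\right) \left(6 - 6 - 4\right)}{3} + \frac{1}{3} \cdot 9\right) \left(-1\right) = \left(3 + \frac{\left(- \frac{1}{6}\right) \left(-6\right) \left(-4\right)}{3} + 3\right) \left(-1\right) = \left(3 + \frac{1}{3} \left(-4\right) + 3\right) \left(-1\right) = \left(3 - \frac{4}{3} + 3\right) \left(-1\right) = \frac{14}{3} \left(-1\right) = - \frac{14}{3}$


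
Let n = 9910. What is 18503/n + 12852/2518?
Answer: 86976937/12476690 ≈ 6.9712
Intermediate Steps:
18503/n + 12852/2518 = 18503/9910 + 12852/2518 = 18503*(1/9910) + 12852*(1/2518) = 18503/9910 + 6426/1259 = 86976937/12476690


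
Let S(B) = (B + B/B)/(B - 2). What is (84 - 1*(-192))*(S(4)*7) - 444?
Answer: 4386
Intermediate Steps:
S(B) = (1 + B)/(-2 + B) (S(B) = (B + 1)/(-2 + B) = (1 + B)/(-2 + B))
(84 - 1*(-192))*(S(4)*7) - 444 = (84 - 1*(-192))*(((1 + 4)/(-2 + 4))*7) - 444 = (84 + 192)*((5/2)*7) - 444 = 276*(((½)*5)*7) - 444 = 276*((5/2)*7) - 444 = 276*(35/2) - 444 = 4830 - 444 = 4386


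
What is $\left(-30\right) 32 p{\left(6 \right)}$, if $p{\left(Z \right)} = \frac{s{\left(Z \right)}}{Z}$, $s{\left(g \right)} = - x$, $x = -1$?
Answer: $-160$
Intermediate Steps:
$s{\left(g \right)} = 1$ ($s{\left(g \right)} = \left(-1\right) \left(-1\right) = 1$)
$p{\left(Z \right)} = \frac{1}{Z}$ ($p{\left(Z \right)} = 1 \frac{1}{Z} = \frac{1}{Z}$)
$\left(-30\right) 32 p{\left(6 \right)} = \frac{\left(-30\right) 32}{6} = \left(-960\right) \frac{1}{6} = -160$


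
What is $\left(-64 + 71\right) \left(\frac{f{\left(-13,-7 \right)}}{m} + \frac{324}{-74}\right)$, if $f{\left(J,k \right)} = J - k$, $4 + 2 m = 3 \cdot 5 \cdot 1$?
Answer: $- \frac{15582}{407} \approx -38.285$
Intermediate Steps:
$m = \frac{11}{2}$ ($m = -2 + \frac{3 \cdot 5 \cdot 1}{2} = -2 + \frac{15 \cdot 1}{2} = -2 + \frac{1}{2} \cdot 15 = -2 + \frac{15}{2} = \frac{11}{2} \approx 5.5$)
$\left(-64 + 71\right) \left(\frac{f{\left(-13,-7 \right)}}{m} + \frac{324}{-74}\right) = \left(-64 + 71\right) \left(\frac{-13 - -7}{\frac{11}{2}} + \frac{324}{-74}\right) = 7 \left(\left(-13 + 7\right) \frac{2}{11} + 324 \left(- \frac{1}{74}\right)\right) = 7 \left(\left(-6\right) \frac{2}{11} - \frac{162}{37}\right) = 7 \left(- \frac{12}{11} - \frac{162}{37}\right) = 7 \left(- \frac{2226}{407}\right) = - \frac{15582}{407}$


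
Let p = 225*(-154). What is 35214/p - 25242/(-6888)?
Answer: 2508259/947100 ≈ 2.6484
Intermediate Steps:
p = -34650
35214/p - 25242/(-6888) = 35214/(-34650) - 25242/(-6888) = 35214*(-1/34650) - 25242*(-1/6888) = -5869/5775 + 601/164 = 2508259/947100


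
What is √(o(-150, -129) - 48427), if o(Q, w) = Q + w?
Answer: 7*I*√994 ≈ 220.69*I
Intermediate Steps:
√(o(-150, -129) - 48427) = √((-150 - 129) - 48427) = √(-279 - 48427) = √(-48706) = 7*I*√994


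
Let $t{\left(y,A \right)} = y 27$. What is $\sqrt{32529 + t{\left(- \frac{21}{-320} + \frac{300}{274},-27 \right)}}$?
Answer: $\frac{\sqrt{977799851715}}{5480} \approx 180.44$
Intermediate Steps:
$t{\left(y,A \right)} = 27 y$
$\sqrt{32529 + t{\left(- \frac{21}{-320} + \frac{300}{274},-27 \right)}} = \sqrt{32529 + 27 \left(- \frac{21}{-320} + \frac{300}{274}\right)} = \sqrt{32529 + 27 \left(\left(-21\right) \left(- \frac{1}{320}\right) + 300 \cdot \frac{1}{274}\right)} = \sqrt{32529 + 27 \left(\frac{21}{320} + \frac{150}{137}\right)} = \sqrt{32529 + 27 \cdot \frac{50877}{43840}} = \sqrt{32529 + \frac{1373679}{43840}} = \sqrt{\frac{1427445039}{43840}} = \frac{\sqrt{977799851715}}{5480}$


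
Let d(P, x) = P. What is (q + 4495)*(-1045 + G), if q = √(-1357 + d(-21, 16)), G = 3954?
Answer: 13075955 + 2909*I*√1378 ≈ 1.3076e+7 + 1.0799e+5*I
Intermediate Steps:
q = I*√1378 (q = √(-1357 - 21) = √(-1378) = I*√1378 ≈ 37.121*I)
(q + 4495)*(-1045 + G) = (I*√1378 + 4495)*(-1045 + 3954) = (4495 + I*√1378)*2909 = 13075955 + 2909*I*√1378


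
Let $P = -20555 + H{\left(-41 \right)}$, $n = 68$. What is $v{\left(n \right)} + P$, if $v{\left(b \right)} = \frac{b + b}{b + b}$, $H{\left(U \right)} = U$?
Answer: $-20595$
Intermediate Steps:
$P = -20596$ ($P = -20555 - 41 = -20596$)
$v{\left(b \right)} = 1$ ($v{\left(b \right)} = \frac{2 b}{2 b} = 2 b \frac{1}{2 b} = 1$)
$v{\left(n \right)} + P = 1 - 20596 = -20595$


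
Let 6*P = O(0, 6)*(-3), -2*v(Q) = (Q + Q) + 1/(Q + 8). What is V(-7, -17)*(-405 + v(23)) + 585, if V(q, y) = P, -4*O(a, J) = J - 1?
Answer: 157475/496 ≈ 317.49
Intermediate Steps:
O(a, J) = 1/4 - J/4 (O(a, J) = -(J - 1)/4 = -(-1 + J)/4 = 1/4 - J/4)
v(Q) = -Q - 1/(2*(8 + Q)) (v(Q) = -((Q + Q) + 1/(Q + 8))/2 = -(2*Q + 1/(8 + Q))/2 = -(1/(8 + Q) + 2*Q)/2 = -Q - 1/(2*(8 + Q)))
P = 5/8 (P = ((1/4 - 1/4*6)*(-3))/6 = ((1/4 - 3/2)*(-3))/6 = (-5/4*(-3))/6 = (1/6)*(15/4) = 5/8 ≈ 0.62500)
V(q, y) = 5/8
V(-7, -17)*(-405 + v(23)) + 585 = 5*(-405 + (-1/2 - 1*23**2 - 8*23)/(8 + 23))/8 + 585 = 5*(-405 + (-1/2 - 1*529 - 184)/31)/8 + 585 = 5*(-405 + (-1/2 - 529 - 184)/31)/8 + 585 = 5*(-405 + (1/31)*(-1427/2))/8 + 585 = 5*(-405 - 1427/62)/8 + 585 = (5/8)*(-26537/62) + 585 = -132685/496 + 585 = 157475/496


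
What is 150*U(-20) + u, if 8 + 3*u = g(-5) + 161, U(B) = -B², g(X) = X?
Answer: -179852/3 ≈ -59951.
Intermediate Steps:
u = 148/3 (u = -8/3 + (-5 + 161)/3 = -8/3 + (⅓)*156 = -8/3 + 52 = 148/3 ≈ 49.333)
150*U(-20) + u = 150*(-1*(-20)²) + 148/3 = 150*(-1*400) + 148/3 = 150*(-400) + 148/3 = -60000 + 148/3 = -179852/3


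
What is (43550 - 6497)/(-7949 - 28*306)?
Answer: -37053/16517 ≈ -2.2433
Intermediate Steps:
(43550 - 6497)/(-7949 - 28*306) = 37053/(-7949 - 8568) = 37053/(-16517) = 37053*(-1/16517) = -37053/16517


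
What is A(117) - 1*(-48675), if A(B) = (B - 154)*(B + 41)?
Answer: 42829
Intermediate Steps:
A(B) = (-154 + B)*(41 + B)
A(117) - 1*(-48675) = (-6314 + 117² - 113*117) - 1*(-48675) = (-6314 + 13689 - 13221) + 48675 = -5846 + 48675 = 42829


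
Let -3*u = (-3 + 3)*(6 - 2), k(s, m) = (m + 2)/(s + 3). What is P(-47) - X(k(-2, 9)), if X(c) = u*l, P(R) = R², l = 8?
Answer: 2209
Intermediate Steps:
k(s, m) = (2 + m)/(3 + s)
u = 0 (u = -(-3 + 3)*(6 - 2)/3 = -0*4 = -⅓*0 = 0)
X(c) = 0 (X(c) = 0*8 = 0)
P(-47) - X(k(-2, 9)) = (-47)² - 1*0 = 2209 + 0 = 2209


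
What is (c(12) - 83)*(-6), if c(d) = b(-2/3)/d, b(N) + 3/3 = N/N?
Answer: 498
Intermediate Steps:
b(N) = 0 (b(N) = -1 + N/N = -1 + 1 = 0)
c(d) = 0 (c(d) = 0/d = 0)
(c(12) - 83)*(-6) = (0 - 83)*(-6) = -83*(-6) = 498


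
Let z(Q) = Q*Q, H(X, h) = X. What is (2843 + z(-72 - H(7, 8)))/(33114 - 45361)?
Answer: -9084/12247 ≈ -0.74173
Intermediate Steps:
z(Q) = Q²
(2843 + z(-72 - H(7, 8)))/(33114 - 45361) = (2843 + (-72 - 1*7)²)/(33114 - 45361) = (2843 + (-72 - 7)²)/(-12247) = (2843 + (-79)²)*(-1/12247) = (2843 + 6241)*(-1/12247) = 9084*(-1/12247) = -9084/12247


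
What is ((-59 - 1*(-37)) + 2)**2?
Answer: 400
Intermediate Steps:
((-59 - 1*(-37)) + 2)**2 = ((-59 + 37) + 2)**2 = (-22 + 2)**2 = (-20)**2 = 400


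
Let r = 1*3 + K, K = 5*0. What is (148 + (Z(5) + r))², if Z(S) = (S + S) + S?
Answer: 27556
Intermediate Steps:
K = 0
Z(S) = 3*S (Z(S) = 2*S + S = 3*S)
r = 3 (r = 1*3 + 0 = 3 + 0 = 3)
(148 + (Z(5) + r))² = (148 + (3*5 + 3))² = (148 + (15 + 3))² = (148 + 18)² = 166² = 27556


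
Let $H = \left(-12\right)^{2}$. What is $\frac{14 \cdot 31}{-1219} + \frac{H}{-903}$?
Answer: $- \frac{189146}{366919} \approx -0.5155$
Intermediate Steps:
$H = 144$
$\frac{14 \cdot 31}{-1219} + \frac{H}{-903} = \frac{14 \cdot 31}{-1219} + \frac{144}{-903} = 434 \left(- \frac{1}{1219}\right) + 144 \left(- \frac{1}{903}\right) = - \frac{434}{1219} - \frac{48}{301} = - \frac{189146}{366919}$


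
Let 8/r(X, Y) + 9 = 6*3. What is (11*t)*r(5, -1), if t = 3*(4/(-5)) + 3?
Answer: 88/15 ≈ 5.8667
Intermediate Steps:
r(X, Y) = 8/9 (r(X, Y) = 8/(-9 + 6*3) = 8/(-9 + 18) = 8/9)
t = 3/5 (t = 3*(4*(-1/5)) + 3 = 3*(-4/5) + 3 = -12/5 + 3 = 3/5 ≈ 0.60000)
(11*t)*r(5, -1) = (11*(3/5))*(8/9) = (33/5)*(8/9) = 88/15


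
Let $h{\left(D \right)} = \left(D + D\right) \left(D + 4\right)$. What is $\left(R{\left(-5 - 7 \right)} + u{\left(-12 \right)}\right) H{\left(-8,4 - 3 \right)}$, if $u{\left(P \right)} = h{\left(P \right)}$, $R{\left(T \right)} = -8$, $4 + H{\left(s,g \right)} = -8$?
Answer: $-2208$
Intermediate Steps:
$H{\left(s,g \right)} = -12$ ($H{\left(s,g \right)} = -4 - 8 = -12$)
$h{\left(D \right)} = 2 D \left(4 + D\right)$
$u{\left(P \right)} = 2 P \left(4 + P\right)$
$\left(R{\left(-5 - 7 \right)} + u{\left(-12 \right)}\right) H{\left(-8,4 - 3 \right)} = \left(-8 + 2 \left(-12\right) \left(4 - 12\right)\right) \left(-12\right) = \left(-8 + 2 \left(-12\right) \left(-8\right)\right) \left(-12\right) = \left(-8 + 192\right) \left(-12\right) = 184 \left(-12\right) = -2208$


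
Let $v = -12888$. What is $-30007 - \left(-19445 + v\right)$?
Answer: $2326$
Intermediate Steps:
$-30007 - \left(-19445 + v\right) = -30007 + \left(19445 - -12888\right) = -30007 + \left(19445 + 12888\right) = -30007 + 32333 = 2326$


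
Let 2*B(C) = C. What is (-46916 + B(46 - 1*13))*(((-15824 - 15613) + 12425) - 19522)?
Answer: 1807225333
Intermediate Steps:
B(C) = C/2
(-46916 + B(46 - 1*13))*(((-15824 - 15613) + 12425) - 19522) = (-46916 + (46 - 1*13)/2)*(((-15824 - 15613) + 12425) - 19522) = (-46916 + (46 - 13)/2)*((-31437 + 12425) - 19522) = (-46916 + (½)*33)*(-19012 - 19522) = (-46916 + 33/2)*(-38534) = -93799/2*(-38534) = 1807225333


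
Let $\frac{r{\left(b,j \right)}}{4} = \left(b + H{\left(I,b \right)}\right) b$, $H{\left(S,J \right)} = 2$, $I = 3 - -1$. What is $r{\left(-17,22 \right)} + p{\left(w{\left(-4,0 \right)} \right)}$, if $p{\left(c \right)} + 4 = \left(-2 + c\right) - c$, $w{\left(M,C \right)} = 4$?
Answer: $1014$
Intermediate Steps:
$I = 4$ ($I = 3 + 1 = 4$)
$r{\left(b,j \right)} = 4 b \left(2 + b\right)$ ($r{\left(b,j \right)} = 4 \left(b + 2\right) b = 4 \left(2 + b\right) b = 4 b \left(2 + b\right)$)
$p{\left(c \right)} = -6$ ($p{\left(c \right)} = -4 + \left(\left(-2 + c\right) - c\right) = -4 - 2 = -6$)
$r{\left(-17,22 \right)} + p{\left(w{\left(-4,0 \right)} \right)} = 4 \left(-17\right) \left(2 - 17\right) - 6 = 4 \left(-17\right) \left(-15\right) - 6 = 1020 - 6 = 1014$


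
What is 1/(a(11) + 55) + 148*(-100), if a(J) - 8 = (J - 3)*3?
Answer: -1287599/87 ≈ -14800.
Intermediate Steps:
a(J) = -1 + 3*J (a(J) = 8 + (J - 3)*3 = 8 + (-3 + J)*3 = 8 + (-9 + 3*J) = -1 + 3*J)
1/(a(11) + 55) + 148*(-100) = 1/((-1 + 3*11) + 55) + 148*(-100) = 1/((-1 + 33) + 55) - 14800 = 1/(32 + 55) - 14800 = 1/87 - 14800 = -1287599/87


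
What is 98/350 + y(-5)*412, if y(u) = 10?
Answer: 103007/25 ≈ 4120.3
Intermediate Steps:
98/350 + y(-5)*412 = 98/350 + 10*412 = 98*(1/350) + 4120 = 7/25 + 4120 = 103007/25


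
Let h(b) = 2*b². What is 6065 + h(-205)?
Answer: 90115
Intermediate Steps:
6065 + h(-205) = 6065 + 2*(-205)² = 6065 + 2*42025 = 6065 + 84050 = 90115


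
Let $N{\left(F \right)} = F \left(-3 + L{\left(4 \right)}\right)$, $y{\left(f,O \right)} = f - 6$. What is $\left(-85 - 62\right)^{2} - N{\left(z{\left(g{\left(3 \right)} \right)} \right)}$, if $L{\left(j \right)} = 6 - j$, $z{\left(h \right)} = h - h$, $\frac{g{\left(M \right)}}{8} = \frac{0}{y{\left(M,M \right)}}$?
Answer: $21609$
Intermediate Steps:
$y{\left(f,O \right)} = -6 + f$ ($y{\left(f,O \right)} = f - 6 = -6 + f$)
$g{\left(M \right)} = 0$ ($g{\left(M \right)} = 8 \frac{0}{-6 + M} = 8 \cdot 0 = 0$)
$z{\left(h \right)} = 0$
$N{\left(F \right)} = - F$ ($N{\left(F \right)} = F \left(-3 + \left(6 - 4\right)\right) = F \left(-3 + 2\right) = F \left(-1\right) = - F$)
$\left(-85 - 62\right)^{2} - N{\left(z{\left(g{\left(3 \right)} \right)} \right)} = \left(-85 - 62\right)^{2} - \left(-1\right) 0 = \left(-147\right)^{2} - 0 = 21609 + 0 = 21609$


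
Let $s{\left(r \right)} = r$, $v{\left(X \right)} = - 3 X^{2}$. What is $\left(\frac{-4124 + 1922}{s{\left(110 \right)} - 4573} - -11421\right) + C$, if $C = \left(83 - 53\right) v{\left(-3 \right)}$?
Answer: $\frac{47359095}{4463} \approx 10612.0$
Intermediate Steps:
$C = -810$ ($C = \left(83 - 53\right) \left(- 3 \left(-3\right)^{2}\right) = 30 \left(\left(-3\right) 9\right) = 30 \left(-27\right) = -810$)
$\left(\frac{-4124 + 1922}{s{\left(110 \right)} - 4573} - -11421\right) + C = \left(\frac{-4124 + 1922}{110 - 4573} - -11421\right) - 810 = \left(- \frac{2202}{-4463} + 11421\right) - 810 = \left(\left(-2202\right) \left(- \frac{1}{4463}\right) + 11421\right) - 810 = \left(\frac{2202}{4463} + 11421\right) - 810 = \frac{50974125}{4463} - 810 = \frac{47359095}{4463}$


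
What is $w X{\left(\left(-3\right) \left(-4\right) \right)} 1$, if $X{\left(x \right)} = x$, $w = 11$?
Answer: $132$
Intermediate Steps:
$w X{\left(\left(-3\right) \left(-4\right) \right)} 1 = 11 \left(\left(-3\right) \left(-4\right)\right) 1 = 11 \cdot 12 \cdot 1 = 132 \cdot 1 = 132$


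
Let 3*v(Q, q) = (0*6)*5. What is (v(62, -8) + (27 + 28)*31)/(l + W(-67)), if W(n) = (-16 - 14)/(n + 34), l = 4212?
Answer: 18755/46342 ≈ 0.40471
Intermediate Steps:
v(Q, q) = 0 (v(Q, q) = ((0*6)*5)/3 = (0*5)/3 = (⅓)*0 = 0)
W(n) = -30/(34 + n)
(v(62, -8) + (27 + 28)*31)/(l + W(-67)) = (0 + (27 + 28)*31)/(4212 - 30/(34 - 67)) = (0 + 55*31)/(4212 - 30/(-33)) = (0 + 1705)/(4212 - 30*(-1/33)) = 1705/(4212 + 10/11) = 1705/(46342/11) = 1705*(11/46342) = 18755/46342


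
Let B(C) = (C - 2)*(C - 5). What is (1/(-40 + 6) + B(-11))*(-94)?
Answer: -332337/17 ≈ -19549.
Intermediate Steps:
B(C) = (-5 + C)*(-2 + C) (B(C) = (-2 + C)*(-5 + C) = (-5 + C)*(-2 + C))
(1/(-40 + 6) + B(-11))*(-94) = (1/(-40 + 6) + (10 + (-11)² - 7*(-11)))*(-94) = (1/(-34) + (10 + 121 + 77))*(-94) = (-1/34 + 208)*(-94) = (7071/34)*(-94) = -332337/17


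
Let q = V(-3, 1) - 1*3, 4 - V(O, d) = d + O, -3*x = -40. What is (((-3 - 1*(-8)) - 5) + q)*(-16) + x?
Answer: -104/3 ≈ -34.667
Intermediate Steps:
x = 40/3 (x = -⅓*(-40) = 40/3 ≈ 13.333)
V(O, d) = 4 - O - d (V(O, d) = 4 - (d + O) = 4 - (O + d) = 4 + (-O - d) = 4 - O - d)
q = 3 (q = (4 - 1*(-3) - 1*1) - 1*3 = (4 + 3 - 1) - 3 = 6 - 3 = 3)
(((-3 - 1*(-8)) - 5) + q)*(-16) + x = (((-3 - 1*(-8)) - 5) + 3)*(-16) + 40/3 = (((-3 + 8) - 5) + 3)*(-16) + 40/3 = ((5 - 5) + 3)*(-16) + 40/3 = (0 + 3)*(-16) + 40/3 = 3*(-16) + 40/3 = -48 + 40/3 = -104/3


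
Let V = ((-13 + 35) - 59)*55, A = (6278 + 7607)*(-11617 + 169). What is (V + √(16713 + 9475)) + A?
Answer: -158957515 + 2*√6547 ≈ -1.5896e+8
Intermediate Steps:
A = -158955480 (A = 13885*(-11448) = -158955480)
V = -2035 (V = (22 - 59)*55 = -37*55 = -2035)
(V + √(16713 + 9475)) + A = (-2035 + √(16713 + 9475)) - 158955480 = (-2035 + √26188) - 158955480 = (-2035 + 2*√6547) - 158955480 = -158957515 + 2*√6547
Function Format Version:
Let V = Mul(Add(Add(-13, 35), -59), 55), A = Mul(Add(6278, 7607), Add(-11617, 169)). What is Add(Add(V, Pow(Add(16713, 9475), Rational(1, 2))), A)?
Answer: Add(-158957515, Mul(2, Pow(6547, Rational(1, 2)))) ≈ -1.5896e+8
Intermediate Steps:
A = -158955480 (A = Mul(13885, -11448) = -158955480)
V = -2035 (V = Mul(Add(22, -59), 55) = Mul(-37, 55) = -2035)
Add(Add(V, Pow(Add(16713, 9475), Rational(1, 2))), A) = Add(Add(-2035, Pow(Add(16713, 9475), Rational(1, 2))), -158955480) = Add(Add(-2035, Pow(26188, Rational(1, 2))), -158955480) = Add(Add(-2035, Mul(2, Pow(6547, Rational(1, 2)))), -158955480) = Add(-158957515, Mul(2, Pow(6547, Rational(1, 2))))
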